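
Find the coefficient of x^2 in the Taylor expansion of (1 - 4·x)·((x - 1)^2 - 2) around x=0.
Expand to order 2: (1 - 4·x)·((x - 1)^2 - 2) = 9·x^2 + 2·x - 1 + O(x^3).
The coefficient of x^2 is 9.

Final answer: 9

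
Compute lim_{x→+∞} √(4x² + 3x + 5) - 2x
As x → +∞: multiply by the conjugate to get (3x+5)/(√(4x²+3x+5)+2x); the denominator ~ 4x, so the limit is 3/4.
Limit = 3/4.

Final answer: 3/4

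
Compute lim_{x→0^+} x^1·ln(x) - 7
The product is a 0·∞ indeterminate form at x → 0⁺.
Rewrite the product as ln(x) / x^(-1) and apply L'Hôpital, or use the standard hierarchy x^(-1) ≫ |ln x| as x → 0⁺.
The indeterminate product → 0, so the limit = -7.

Final answer: -7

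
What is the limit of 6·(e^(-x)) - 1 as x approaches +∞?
Evaluate the dominant behaviour as x → +∞; each term tends to a finite value or vanishes.
Limit = -1.

Final answer: -1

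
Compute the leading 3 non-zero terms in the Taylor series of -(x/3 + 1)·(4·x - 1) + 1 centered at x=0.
-4·x^2/3 - 11·x/3 + 2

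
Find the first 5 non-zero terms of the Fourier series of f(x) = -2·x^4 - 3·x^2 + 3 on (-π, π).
(-84 + 16·π^2)·cos(x) + (3 - 4·π^2)·cos(2·x) + (4/27 + 16·π^2/9)·cos(3·x) + (-π^2 - 3/8)·cos(4·x) - 2·π^4/5 - π^2 + 3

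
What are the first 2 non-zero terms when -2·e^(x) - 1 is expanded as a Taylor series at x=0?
-2·x - 3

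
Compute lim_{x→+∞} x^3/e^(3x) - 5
The quotient is an ∞/∞ indeterminate form as x → +∞.
The exponential denominator e^(3x) dominates the polynomial numerator (e^x ≫ x^3 as x → ∞), so the quotient → 0.
Adding the constant: 0 - 5 = -5. Limit = -5.

Final answer: -5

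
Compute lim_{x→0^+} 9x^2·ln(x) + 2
The product is a 0·∞ indeterminate form at x → 0⁺.
Rewrite the product as 9·ln(x) / x^(-2) and apply L'Hôpital, or use the standard hierarchy x^(-2) ≫ |ln x| as x → 0⁺.
The indeterminate product → 0, so the limit = 2.

Final answer: 2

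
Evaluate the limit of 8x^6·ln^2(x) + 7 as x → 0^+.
The product is a 0·∞ indeterminate form at x → 0⁺.
Rewrite the product as 8·ln^2(x) / x^(-6) and apply L'Hôpital, or use the standard hierarchy x^(-6) ≫ |ln x|^2 as x → 0⁺.
The indeterminate product → 0, so the limit = 7.

Final answer: 7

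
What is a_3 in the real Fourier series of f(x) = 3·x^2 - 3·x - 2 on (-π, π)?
a_3 = (1/π) ∫_{-π}^{π} f(x)·cos(3x) dx.
Evaluate the integral (use parity and integration by parts as needed): a_3 = -4/3.

Final answer: -4/3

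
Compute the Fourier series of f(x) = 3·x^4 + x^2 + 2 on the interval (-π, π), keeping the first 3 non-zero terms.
(140 - 24·π^2)·cos(x) + (-8 + 6·π^2)·cos(2·x) + 2 + π^2/3 + 3·π^4/5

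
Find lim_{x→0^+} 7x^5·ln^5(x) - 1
The product is a 0·∞ indeterminate form at x → 0⁺.
Rewrite the product as 7·ln^5(x) / x^(-5) and apply L'Hôpital, or use the standard hierarchy x^(-5) ≫ |ln x|^5 as x → 0⁺.
The indeterminate product → 0, so the limit = -1.

Final answer: -1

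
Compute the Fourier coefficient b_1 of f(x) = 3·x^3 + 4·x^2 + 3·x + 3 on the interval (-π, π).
b_1 = (1/π) ∫_{-π}^{π} f(x)·sin(1x) dx.
Evaluate the integral (use parity and integration by parts as needed): b_1 = -30 + 6·π^2.

Final answer: -30 + 6·π^2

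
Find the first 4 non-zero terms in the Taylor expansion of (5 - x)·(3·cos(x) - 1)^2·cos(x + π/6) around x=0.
x^3·(4·√(3) + 50/3) + x^2·(2 - 20·√(3)) + x·(-10 - 2·√(3)) + 10·√(3)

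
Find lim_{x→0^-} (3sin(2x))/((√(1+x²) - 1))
Both numerator and denominator → 0 as x → 0^-; this is a 0/0 indeterminate form.
Expand each to leading order near x = 0: numerator ~ 6·x, denominator ~ x^2/2.
The limit of the ratio is -∞.

Final answer: -∞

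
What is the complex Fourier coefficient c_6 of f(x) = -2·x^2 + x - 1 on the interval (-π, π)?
Compute the real Fourier coefficients first: a_6 = -2/9, b_6 = -1/3.
Then c_6 = (a_6 − i·b_6)/2 = -1/9 + i/6.

Final answer: -1/9 + i/6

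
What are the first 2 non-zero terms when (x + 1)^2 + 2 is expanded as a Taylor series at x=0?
2·x + 3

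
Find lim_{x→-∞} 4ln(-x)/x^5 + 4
The quotient is an ∞/∞ indeterminate form as x → -∞.
Compare growth rates of the dominant terms (exponentials ≫ polynomials ≫ logarithms), or apply L'Hôpital's rule; the quotient → 0.
Adding the constant: 0 + 4 = 4. Limit = 4.

Final answer: 4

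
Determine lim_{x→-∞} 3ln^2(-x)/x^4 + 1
The quotient is an ∞/∞ indeterminate form as x → -∞.
Compare growth rates of the dominant terms (exponentials ≫ polynomials ≫ logarithms), or apply L'Hôpital's rule; the quotient → 0.
Adding the constant: 0 + 1 = 1. Limit = 1.

Final answer: 1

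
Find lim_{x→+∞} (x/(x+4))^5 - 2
As x → +∞: x/(x+4) = 1/(1 + 4/x) → 1, and the 5th power of a limit-1 base also → 1; with the additive constant, 1 - 2 = -1.
Limit = -1.

Final answer: -1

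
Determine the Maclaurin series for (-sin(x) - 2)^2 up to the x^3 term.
-2·x^3/3 + x^2 + 4·x + 4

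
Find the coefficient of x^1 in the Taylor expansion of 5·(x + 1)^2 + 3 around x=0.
Expand to order 1: 5·(x + 1)^2 + 3 = 10·x + 8 + O(x^2).
The coefficient of x^1 is 10.

Final answer: 10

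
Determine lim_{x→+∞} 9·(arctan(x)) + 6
Evaluate the dominant behaviour as x → +∞; each term tends to a finite value or vanishes.
Limit = 6 + 9·π/2.

Final answer: 6 + 9·π/2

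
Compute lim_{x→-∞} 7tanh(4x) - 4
Evaluate the dominant behaviour as x → -∞; each term tends to a finite value or vanishes.
Limit = -11.

Final answer: -11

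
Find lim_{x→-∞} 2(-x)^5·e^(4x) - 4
The product is a 0·∞ indeterminate form at x → -∞.
Rewrite the product as 2(-x)^5 / e^(-4x) (an ∞/∞ form) and apply L'Hôpital, or use the standard hierarchy e^(4|x|) ≫ |(-x)^5| as x → -∞.
The indeterminate product → 0, so the limit = -4.

Final answer: -4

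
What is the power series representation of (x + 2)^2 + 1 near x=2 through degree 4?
17 + 8·(x - 2) + (x - 2)^2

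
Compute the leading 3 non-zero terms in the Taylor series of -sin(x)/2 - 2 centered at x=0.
x^3/12 - x/2 - 2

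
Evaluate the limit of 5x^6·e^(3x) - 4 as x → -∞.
The product is a 0·∞ indeterminate form at x → -∞.
Rewrite the product as 5x^6 / e^(-3x) (an ∞/∞ form) and apply L'Hôpital, or use the standard hierarchy e^(3|x|) ≫ |x^6| as x → -∞.
The indeterminate product → 0, so the limit = -4.

Final answer: -4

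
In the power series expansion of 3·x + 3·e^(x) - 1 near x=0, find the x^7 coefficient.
Expand to order 7: 3·x + 3·e^(x) - 1 = x^7/1680 + x^6/240 + x^5/40 + x^4/8 + x^3/2 + 3·x^2/2 + 6·x + 2 + O(x^8).
The coefficient of x^7 is 1/1680.

Final answer: 1/1680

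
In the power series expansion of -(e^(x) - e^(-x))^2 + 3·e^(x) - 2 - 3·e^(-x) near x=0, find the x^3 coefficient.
Expand to order 3: -(e^(x) - e^(-x))^2 + 3·e^(x) - 2 - 3·e^(-x) = x^3 - 4·x^2 + 6·x - 2 + O(x^4).
The coefficient of x^3 is 1.

Final answer: 1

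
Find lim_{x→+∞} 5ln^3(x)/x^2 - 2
The quotient is an ∞/∞ indeterminate form as x → +∞.
The polynomial denominator x^2 dominates the logarithmic numerator (any positive power of x ≫ ln^3(x) as x → ∞), so the quotient → 0.
Adding the constant: 0 - 2 = -2. Limit = -2.

Final answer: -2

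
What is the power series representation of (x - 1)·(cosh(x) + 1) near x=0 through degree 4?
-x^4/24 + x^3/2 - x^2/2 + 2·x - 2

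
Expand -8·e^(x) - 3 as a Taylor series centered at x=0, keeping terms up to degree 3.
-4·x^3/3 - 4·x^2 - 8·x - 11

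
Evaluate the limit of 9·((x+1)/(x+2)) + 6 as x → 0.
Direct substitution at x = 0 gives 21/2.

Final answer: 21/2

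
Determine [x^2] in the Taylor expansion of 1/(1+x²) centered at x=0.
Expand to order 2: 1/(1+x²) = 1 - x^2 + O(x^3).
The coefficient of x^2 is -1.

Final answer: -1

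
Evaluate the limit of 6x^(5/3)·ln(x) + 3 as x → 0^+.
The product is a 0·∞ indeterminate form at x → 0⁺.
Rewrite the product as 6·ln(x) / x^(-5/3) and apply L'Hôpital, or use the standard hierarchy x^(-5/3) ≫ |ln x| as x → 0⁺.
The indeterminate product → 0, so the limit = 3.

Final answer: 3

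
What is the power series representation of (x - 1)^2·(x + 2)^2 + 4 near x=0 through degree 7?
x^4 + 2·x^3 - 3·x^2 - 4·x + 8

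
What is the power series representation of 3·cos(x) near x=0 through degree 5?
x^4/8 - 3·x^2/2 + 3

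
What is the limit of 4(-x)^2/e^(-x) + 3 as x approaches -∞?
The quotient is an ∞/∞ indeterminate form as x → -∞.
Compare growth rates of the dominant terms (exponentials ≫ polynomials ≫ logarithms), or apply L'Hôpital's rule; the quotient → 0.
Adding the constant: 0 + 3 = 3. Limit = 3.

Final answer: 3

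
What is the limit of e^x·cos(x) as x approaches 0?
Direct substitution at x = 0 gives 1.

Final answer: 1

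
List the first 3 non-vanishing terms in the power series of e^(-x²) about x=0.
x^4/2 - x^2 + 1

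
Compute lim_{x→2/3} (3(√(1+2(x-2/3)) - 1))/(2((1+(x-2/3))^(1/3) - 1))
Both numerator and denominator → 0 as x → 2/3; this is a 0/0 indeterminate form.
Expand each to leading order near x = 2/3: numerator ~ 3·(x - 2/3), denominator ~ 2·(x - 2/3)/3.
The limit of the ratio is 9/2.

Final answer: 9/2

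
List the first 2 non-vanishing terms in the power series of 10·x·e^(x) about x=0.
10·x^2 + 10·x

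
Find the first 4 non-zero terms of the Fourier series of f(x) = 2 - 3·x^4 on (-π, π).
(-144 + 24·π^2)·cos(x) + (9 - 6·π^2)·cos(2·x) + (-16/9 + 8·π^2/3)·cos(3·x) - 3·π^4/5 + 2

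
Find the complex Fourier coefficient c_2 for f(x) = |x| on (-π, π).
Compute the real Fourier coefficients first: a_2 = 0, b_2 = 0.
Then c_2 = (a_2 − i·b_2)/2 = 0.

Final answer: 0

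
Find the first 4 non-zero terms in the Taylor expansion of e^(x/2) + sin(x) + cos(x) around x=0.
-7·x^3/48 - 3·x^2/8 + 3·x/2 + 2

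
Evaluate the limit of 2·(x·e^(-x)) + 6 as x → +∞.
Evaluate the dominant behaviour as x → +∞; each term tends to a finite value or vanishes.
Limit = 6.

Final answer: 6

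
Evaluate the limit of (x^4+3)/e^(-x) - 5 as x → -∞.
The quotient is an ∞/∞ indeterminate form as x → -∞.
Compare growth rates of the dominant terms (exponentials ≫ polynomials ≫ logarithms), or apply L'Hôpital's rule; the quotient → 0.
Adding the constant: 0 - 5 = -5. Limit = -5.

Final answer: -5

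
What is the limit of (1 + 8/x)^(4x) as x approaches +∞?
As x → +∞: write (1 + 8/x)^(4x) = ((1 + 8/x)^x)^4 → (e^8)^4 = e^32.
Limit = e^(32).

Final answer: e^(32)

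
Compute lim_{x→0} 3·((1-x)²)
Direct substitution at x = 0 gives 3.

Final answer: 3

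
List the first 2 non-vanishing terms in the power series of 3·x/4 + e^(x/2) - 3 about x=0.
5·x/4 - 2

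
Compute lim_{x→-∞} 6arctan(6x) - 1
Evaluate the dominant behaviour as x → -∞; each term tends to a finite value or vanishes.
Limit = -3·π - 1.

Final answer: -3·π - 1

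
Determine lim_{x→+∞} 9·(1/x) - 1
Evaluate the dominant behaviour as x → +∞; each term tends to a finite value or vanishes.
Limit = -1.

Final answer: -1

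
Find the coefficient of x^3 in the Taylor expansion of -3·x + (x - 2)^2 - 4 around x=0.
Expand to order 3: -3·x + (x - 2)^2 - 4 = x^2 - 7·x + O(x^4).
The coefficient of x^3 is 0.

Final answer: 0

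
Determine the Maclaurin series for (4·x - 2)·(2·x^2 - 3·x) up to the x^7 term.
8·x^3 - 16·x^2 + 6·x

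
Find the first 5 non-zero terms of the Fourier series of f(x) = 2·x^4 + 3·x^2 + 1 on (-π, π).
(84 - 16·π^2)·cos(x) + (-3 + 4·π^2)·cos(2·x) + (-16·π^2/9 - 4/27)·cos(3·x) + (3/8 + π^2)·cos(4·x) + 1 + π^2 + 2·π^4/5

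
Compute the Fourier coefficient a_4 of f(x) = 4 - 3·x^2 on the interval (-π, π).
a_4 = (1/π) ∫_{-π}^{π} f(x)·cos(4x) dx.
Evaluate the integral (use parity and integration by parts as needed): a_4 = -3/4.

Final answer: -3/4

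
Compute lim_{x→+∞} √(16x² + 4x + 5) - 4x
As x → +∞: multiply by the conjugate to get (4x+5)/(√(16x²+4x+5)+4x); the denominator ~ 8x, so the limit is 4/8 = 1/2.
Limit = 1/2.

Final answer: 1/2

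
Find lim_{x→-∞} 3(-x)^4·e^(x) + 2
The product is a 0·∞ indeterminate form at x → -∞.
Rewrite the product as 3(-x)^4 / e^(-x) (an ∞/∞ form) and apply L'Hôpital, or use the standard hierarchy e^(|x|) ≫ |(-x)^4| as x → -∞.
The indeterminate product → 0, so the limit = 2.

Final answer: 2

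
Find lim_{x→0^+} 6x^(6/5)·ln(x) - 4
The product is a 0·∞ indeterminate form at x → 0⁺.
Rewrite the product as 6·ln(x) / x^(-6/5) and apply L'Hôpital, or use the standard hierarchy x^(-6/5) ≫ |ln x| as x → 0⁺.
The indeterminate product → 0, so the limit = -4.

Final answer: -4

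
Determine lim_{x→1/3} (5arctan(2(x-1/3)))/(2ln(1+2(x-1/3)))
Both numerator and denominator → 0 as x → 1/3; this is a 0/0 indeterminate form.
Expand each to leading order near x = 1/3: numerator ~ 10·(x - 1/3), denominator ~ 4·(x - 1/3).
The limit of the ratio is 5/2.

Final answer: 5/2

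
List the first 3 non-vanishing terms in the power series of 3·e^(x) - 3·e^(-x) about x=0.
x^5/20 + x^3 + 6·x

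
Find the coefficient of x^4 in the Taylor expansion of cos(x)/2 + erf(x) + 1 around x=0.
Expand to order 4: cos(x)/2 + erf(x) + 1 = x^4/48 - 2·x^3/(3·√(π)) - x^2/4 + 2·x/√(π) + 3/2 + O(x^5).
The coefficient of x^4 is 1/48.

Final answer: 1/48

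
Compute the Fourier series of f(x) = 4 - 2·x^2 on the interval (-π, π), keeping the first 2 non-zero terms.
8·cos(x) - 2·π^2/3 + 4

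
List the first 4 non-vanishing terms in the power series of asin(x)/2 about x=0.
5·x^7/224 + 3·x^5/80 + x^3/12 + x/2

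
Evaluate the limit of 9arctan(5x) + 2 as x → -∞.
Evaluate the dominant behaviour as x → -∞; each term tends to a finite value or vanishes.
Limit = 2 - 9·π/2.

Final answer: 2 - 9·π/2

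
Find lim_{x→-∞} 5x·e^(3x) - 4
The product is a 0·∞ indeterminate form at x → -∞.
Rewrite the product as 5x / e^(-3x) (an ∞/∞ form) and apply L'Hôpital, or use the standard hierarchy e^(3|x|) ≫ |x| as x → -∞.
The indeterminate product → 0, so the limit = -4.

Final answer: -4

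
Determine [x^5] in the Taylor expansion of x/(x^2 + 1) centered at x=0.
Expand to order 5: x/(x^2 + 1) = x^5 - x^3 + x + O(x^6).
The coefficient of x^5 is 1.

Final answer: 1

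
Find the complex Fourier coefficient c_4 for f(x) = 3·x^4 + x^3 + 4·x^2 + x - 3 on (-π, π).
Compute the real Fourier coefficients first: a_4 = 7/16 + 3·π^2/2, b_4 = -π^2/2 - 5/16.
Then c_4 = (a_4 − i·b_4)/2 = 7/32 + 3·π^2/4 + 5·i/32 + i·π^2/4.

Final answer: 7/32 + 3·π^2/4 + 5·i/32 + i·π^2/4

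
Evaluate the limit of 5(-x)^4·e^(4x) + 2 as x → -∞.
The product is a 0·∞ indeterminate form at x → -∞.
Rewrite the product as 5(-x)^4 / e^(-4x) (an ∞/∞ form) and apply L'Hôpital, or use the standard hierarchy e^(4|x|) ≫ |(-x)^4| as x → -∞.
The indeterminate product → 0, so the limit = 2.

Final answer: 2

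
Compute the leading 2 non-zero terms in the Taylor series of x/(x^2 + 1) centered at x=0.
-x^3 + x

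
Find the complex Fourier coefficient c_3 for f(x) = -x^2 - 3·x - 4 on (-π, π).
Compute the real Fourier coefficients first: a_3 = 4/9, b_3 = -2.
Then c_3 = (a_3 − i·b_3)/2 = 2/9 + i.

Final answer: 2/9 + i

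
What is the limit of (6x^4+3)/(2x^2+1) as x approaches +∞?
This is an ∞/∞ indeterminate form as x → +∞.
Divide numerator and denominator by x^4 and let the lower-order terms vanish; the numerator's degree 4 exceeds the denominator's degree 2, so the quotient diverges.
Limit = ∞.

Final answer: ∞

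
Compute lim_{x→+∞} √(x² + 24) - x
This is an ∞ − ∞ indeterminate form.
Multiply and divide by the conjugate √(x²+24) + x; the x² terms cancel, leaving 24/(√(x²+24)+x) → 0.
Limit = 0.

Final answer: 0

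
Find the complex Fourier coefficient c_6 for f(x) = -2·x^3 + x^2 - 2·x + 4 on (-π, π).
Compute the real Fourier coefficients first: a_6 = 1/9, b_6 = 5/9 + 2·π^2/3.
Then c_6 = (a_6 − i·b_6)/2 = 1/18 - i·π^2/3 - 5·i/18.

Final answer: 1/18 - i·π^2/3 - 5·i/18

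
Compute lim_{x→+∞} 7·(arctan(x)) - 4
Evaluate the dominant behaviour as x → +∞; each term tends to a finite value or vanishes.
Limit = -4 + 7·π/2.

Final answer: -4 + 7·π/2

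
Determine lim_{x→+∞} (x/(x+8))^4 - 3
As x → +∞: x/(x+8) = 1/(1 + 8/x) → 1, and the 4th power of a limit-1 base also → 1; with the additive constant, 1 - 3 = -2.
Limit = -2.

Final answer: -2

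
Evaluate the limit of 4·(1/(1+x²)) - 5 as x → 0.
Direct substitution at x = 0 gives -1.

Final answer: -1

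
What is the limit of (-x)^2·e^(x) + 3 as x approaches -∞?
The product is a 0·∞ indeterminate form at x → -∞.
Rewrite the product as (-x)^2 / e^(-x) (an ∞/∞ form) and apply L'Hôpital, or use the standard hierarchy e^(|x|) ≫ |(-x)^2| as x → -∞.
The indeterminate product → 0, so the limit = 3.

Final answer: 3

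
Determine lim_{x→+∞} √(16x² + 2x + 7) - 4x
As x → +∞: multiply by the conjugate to get (2x+7)/(√(16x²+2x+7)+4x); the denominator ~ 8x, so the limit is 2/8 = 1/4.
Limit = 1/4.

Final answer: 1/4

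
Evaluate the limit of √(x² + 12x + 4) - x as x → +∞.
This is an ∞ − ∞ indeterminate form.
Multiply and divide by the conjugate √(x²+12x + 4) + x; the x² terms cancel, leaving (12x + 4)/(√(x²+12x + 4)+x) → 12/2 = 6.
Limit = 6.

Final answer: 6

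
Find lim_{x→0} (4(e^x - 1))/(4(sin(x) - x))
Both numerator and denominator → 0 as x → 0; this is a 0/0 indeterminate form.
Expand each to leading order near x = 0: numerator ~ 4·x, denominator ~ -2·x^3/3.
The limit of the ratio is -∞.

Final answer: -∞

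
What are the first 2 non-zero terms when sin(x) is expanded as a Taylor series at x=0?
-x^3/6 + x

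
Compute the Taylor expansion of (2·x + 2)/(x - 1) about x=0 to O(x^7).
-4·x^6 - 4·x^5 - 4·x^4 - 4·x^3 - 4·x^2 - 4·x - 2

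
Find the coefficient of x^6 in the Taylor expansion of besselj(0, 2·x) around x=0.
Expand to order 6: besselj(0, 2·x) = -x^6/36 + x^4/4 - x^2 + 1 + O(x^7).
The coefficient of x^6 is -1/36.

Final answer: -1/36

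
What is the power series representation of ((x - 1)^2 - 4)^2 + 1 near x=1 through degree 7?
17 - 8·(x - 1)^2 + (x - 1)^4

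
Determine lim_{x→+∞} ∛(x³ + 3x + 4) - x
This is an ∞ − ∞ indeterminate form.
Multiply by (A² + AB + B²)/(A² + AB + B²) where A = ∛(x³+3x + 4), B = x to use A³ − B³ = (A−B)(A²+AB+B²); the x³ terms cancel, leaving (3x + 4)/(A²+AB+B²) with denominator ~ 3x², so the limit is 0.
Limit = 0.

Final answer: 0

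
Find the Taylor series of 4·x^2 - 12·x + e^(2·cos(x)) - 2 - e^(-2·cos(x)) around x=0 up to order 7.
x^6·(-91·e^(2)/360 - 31·e^(-2)/360) + x^4·(-5·e^(-2)/12 + 7·e^(2)/12) + x^2·(-e^(2) - e^(-2) + 4) - 12·x - 2 - e^(-2) + e^(2)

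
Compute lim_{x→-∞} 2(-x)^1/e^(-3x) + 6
The quotient is an ∞/∞ indeterminate form as x → -∞.
Compare growth rates of the dominant terms (exponentials ≫ polynomials ≫ logarithms), or apply L'Hôpital's rule; the quotient → 0.
Adding the constant: 0 + 6 = 6. Limit = 6.

Final answer: 6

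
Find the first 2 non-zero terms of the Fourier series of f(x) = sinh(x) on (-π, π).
sin(x)·sinh(π)/π - 4·sin(2·x)·sinh(π)/(5·π)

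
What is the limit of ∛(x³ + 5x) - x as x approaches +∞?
This is an ∞ − ∞ indeterminate form.
Multiply by (A² + AB + B²)/(A² + AB + B²) where A = ∛(x³+5x), B = x to use A³ − B³ = (A−B)(A²+AB+B²); the x³ terms cancel, leaving (5x)/(A²+AB+B²) with denominator ~ 3x², so the limit is 0.
Limit = 0.

Final answer: 0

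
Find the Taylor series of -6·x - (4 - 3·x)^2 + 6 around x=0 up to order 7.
-9·x^2 + 18·x - 10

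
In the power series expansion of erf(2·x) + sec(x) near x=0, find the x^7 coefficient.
Expand to order 7: erf(2·x) + sec(x) = -128·x^7/(21·√(π)) + 61·x^6/720 + 32·x^5/(5·√(π)) + 5·x^4/24 - 16·x^3/(3·√(π)) + x^2/2 + 4·x/√(π) + 1 + O(x^8).
The coefficient of x^7 is -128/(21·√(π)).

Final answer: -128/(21·√(π))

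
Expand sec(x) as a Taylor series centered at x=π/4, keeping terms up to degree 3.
√(2) + √(2)·(x - π/4) + 3·√(2)·(x - π/4)^2/2 + 11·√(2)·(x - π/4)^3/6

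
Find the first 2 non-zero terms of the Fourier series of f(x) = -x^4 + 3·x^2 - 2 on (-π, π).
(-60 + 8·π^2)·cos(x) - π^4/5 - 2 + π^2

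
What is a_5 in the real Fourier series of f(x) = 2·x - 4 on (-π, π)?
a_5 = (1/π) ∫_{-π}^{π} f(x)·cos(5x) dx.
Evaluate the integral (use parity and integration by parts as needed): a_5 = 0.

Final answer: 0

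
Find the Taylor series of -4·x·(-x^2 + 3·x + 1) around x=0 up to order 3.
4·x^3 - 12·x^2 - 4·x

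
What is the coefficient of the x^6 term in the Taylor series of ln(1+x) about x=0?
Expand to order 6: ln(1+x) = -x^6/6 + x^5/5 - x^4/4 + x^3/3 - x^2/2 + x + O(x^7).
The coefficient of x^6 is -1/6.

Final answer: -1/6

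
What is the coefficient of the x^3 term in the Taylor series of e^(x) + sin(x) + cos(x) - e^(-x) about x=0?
Expand to order 3: e^(x) + sin(x) + cos(x) - e^(-x) = x^3/6 - x^2/2 + 3·x + 1 + O(x^4).
The coefficient of x^3 is 1/6.

Final answer: 1/6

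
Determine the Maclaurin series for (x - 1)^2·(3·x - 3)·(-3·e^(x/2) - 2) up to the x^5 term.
-807·x^5/1280 - 213·x^4/128 - 75·x^3/16 + 261·x^2/8 - 81·x/2 + 15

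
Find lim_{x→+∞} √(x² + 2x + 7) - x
This is an ∞ − ∞ indeterminate form.
Multiply and divide by the conjugate √(x²+2x + 7) + x; the x² terms cancel, leaving (2x + 7)/(√(x²+2x + 7)+x) → 2/2 = 1.
Limit = 1.

Final answer: 1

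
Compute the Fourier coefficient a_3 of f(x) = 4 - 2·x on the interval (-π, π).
a_3 = (1/π) ∫_{-π}^{π} f(x)·cos(3x) dx.
Evaluate the integral (use parity and integration by parts as needed): a_3 = 0.

Final answer: 0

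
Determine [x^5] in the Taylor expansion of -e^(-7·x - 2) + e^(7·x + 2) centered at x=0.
Expand to order 5: -e^(-7·x - 2) + e^(7·x + 2) = x^5·(16807·e^(-2)/120 + 16807·e^(2)/120) + x^4·(-2401·e^(-2)/24 + 2401·e^(2)/24) + x^3·(343·e^(-2)/6 + 343·e^(2)/6) + x^2·(-49·e^(-2)/2 + 49·e^(2)/2) + x·(7·e^(-2) + 7·e^(2)) - e^(-2) + e^(2) + O(x^6).
The coefficient of x^5 is 16807·e^(-2)/120 + 16807·e^(2)/120.

Final answer: 16807·e^(-2)/120 + 16807·e^(2)/120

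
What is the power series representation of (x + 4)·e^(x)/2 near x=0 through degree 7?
11·x^7/10080 + x^6/144 + 3·x^5/80 + x^4/6 + 7·x^3/12 + 3·x^2/2 + 5·x/2 + 2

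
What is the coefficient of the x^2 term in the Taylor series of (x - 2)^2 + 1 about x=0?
Expand to order 2: (x - 2)^2 + 1 = x^2 - 4·x + 5 + O(x^3).
The coefficient of x^2 is 1.

Final answer: 1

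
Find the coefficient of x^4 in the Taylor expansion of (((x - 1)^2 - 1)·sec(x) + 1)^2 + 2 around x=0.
Expand to order 4: (((x - 1)^2 - 1)·sec(x) + 1)^2 + 2 = 6·x^4 - 6·x^3 + 6·x^2 - 4·x + 3 + O(x^5).
The coefficient of x^4 is 6.

Final answer: 6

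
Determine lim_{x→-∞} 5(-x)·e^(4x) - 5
The product is a 0·∞ indeterminate form at x → -∞.
Rewrite the product as 5(-x) / e^(-4x) (an ∞/∞ form) and apply L'Hôpital, or use the standard hierarchy e^(4|x|) ≫ |(-x)| as x → -∞.
The indeterminate product → 0, so the limit = -5.

Final answer: -5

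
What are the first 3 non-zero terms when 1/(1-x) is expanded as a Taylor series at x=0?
x^2 + x + 1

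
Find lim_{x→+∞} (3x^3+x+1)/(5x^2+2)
This is an ∞/∞ indeterminate form as x → +∞.
Divide numerator and denominator by x^3 and let the lower-order terms vanish; the numerator's degree 3 exceeds the denominator's degree 2, so the quotient diverges.
Limit = ∞.

Final answer: ∞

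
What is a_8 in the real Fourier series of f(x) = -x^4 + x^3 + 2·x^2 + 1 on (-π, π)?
a_8 = (1/π) ∫_{-π}^{π} f(x)·cos(8x) dx.
Evaluate the integral (use parity and integration by parts as needed): a_8 = 35/256 - π^2/8.

Final answer: 35/256 - π^2/8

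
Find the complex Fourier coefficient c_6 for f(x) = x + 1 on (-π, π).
Compute the real Fourier coefficients first: a_6 = 0, b_6 = -1/3.
Then c_6 = (a_6 − i·b_6)/2 = i/6.

Final answer: i/6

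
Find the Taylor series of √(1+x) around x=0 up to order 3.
x^3/16 - x^2/8 + x/2 + 1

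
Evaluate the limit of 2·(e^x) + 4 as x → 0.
Direct substitution at x = 0 gives 6.

Final answer: 6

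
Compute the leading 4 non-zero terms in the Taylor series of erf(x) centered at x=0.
-x^7/(21·√(π)) + x^5/(5·√(π)) - 2·x^3/(3·√(π)) + 2·x/√(π)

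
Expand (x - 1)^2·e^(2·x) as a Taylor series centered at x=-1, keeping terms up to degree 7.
4·e^(-2) + 4·e^(-2)·(x + 1) + e^(-2)·(x + 1)^2 - 2·e^(-2)·(x + 1)^3/3 - 2·e^(-2)·(x + 1)^4/3 - 4·e^(-2)·(x + 1)^5/15 - 2·e^(-2)·(x + 1)^6/45 + 4·e^(-2)·(x + 1)^7/315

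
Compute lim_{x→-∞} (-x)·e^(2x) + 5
The product is a 0·∞ indeterminate form at x → -∞.
Rewrite the product as (-x) / e^(-2x) (an ∞/∞ form) and apply L'Hôpital, or use the standard hierarchy e^(2|x|) ≫ |(-x)| as x → -∞.
The indeterminate product → 0, so the limit = 5.

Final answer: 5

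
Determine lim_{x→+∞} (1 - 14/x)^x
As x → +∞: this is the defining limit (1 - 14/x)^x → e^(-14).
Limit = e^(-14).

Final answer: e^(-14)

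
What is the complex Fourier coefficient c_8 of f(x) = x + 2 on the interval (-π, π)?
Compute the real Fourier coefficients first: a_8 = 0, b_8 = -1/4.
Then c_8 = (a_8 − i·b_8)/2 = i/8.

Final answer: i/8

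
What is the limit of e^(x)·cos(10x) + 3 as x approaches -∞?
Evaluate the dominant behaviour as x → -∞; each term tends to a finite value or vanishes.
Limit = 3.

Final answer: 3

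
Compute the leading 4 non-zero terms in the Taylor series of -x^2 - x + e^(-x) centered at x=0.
-x^3/6 - x^2/2 - 2·x + 1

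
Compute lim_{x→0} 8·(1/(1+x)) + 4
Direct substitution at x = 0 gives 12.

Final answer: 12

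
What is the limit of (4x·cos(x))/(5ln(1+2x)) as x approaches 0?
Both numerator and denominator → 0 as x → 0; this is a 0/0 indeterminate form.
Expand each to leading order near x = 0: numerator ~ 4·x, denominator ~ 10·x.
The limit of the ratio is 2/5.

Final answer: 2/5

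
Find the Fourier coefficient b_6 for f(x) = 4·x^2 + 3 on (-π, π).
b_6 = (1/π) ∫_{-π}^{π} f(x)·sin(6x) dx.
Evaluate the integral (use parity and integration by parts as needed): b_6 = 0.

Final answer: 0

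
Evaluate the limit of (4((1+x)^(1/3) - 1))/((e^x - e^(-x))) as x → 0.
Both numerator and denominator → 0 as x → 0; this is a 0/0 indeterminate form.
Expand each to leading order near x = 0: numerator ~ 4·x/3, denominator ~ 2·x.
The limit of the ratio is 2/3.

Final answer: 2/3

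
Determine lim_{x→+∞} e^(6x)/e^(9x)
This is an ∞/∞ indeterminate form as x → +∞.
Rewrite e^(6x)/e^(9x) = e^((6−9)x) = e^(-3x); the exponent coefficient is -3 < 0 so e^(-3x) → 0.
Limit = 0.

Final answer: 0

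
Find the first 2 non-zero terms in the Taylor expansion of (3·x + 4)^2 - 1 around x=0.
24·x + 15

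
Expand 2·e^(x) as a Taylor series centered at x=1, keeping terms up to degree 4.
2·e + 2·e·(x - 1) + e·(x - 1)^2 + e·(x - 1)^3/3 + e·(x - 1)^4/12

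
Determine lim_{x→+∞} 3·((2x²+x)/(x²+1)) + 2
Evaluate the dominant behaviour as x → +∞; each term tends to a finite value or vanishes.
Limit = 8.

Final answer: 8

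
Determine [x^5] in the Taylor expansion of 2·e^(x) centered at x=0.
Expand to order 5: 2·e^(x) = x^5/60 + x^4/12 + x^3/3 + x^2 + 2·x + 2 + O(x^6).
The coefficient of x^5 is 1/60.

Final answer: 1/60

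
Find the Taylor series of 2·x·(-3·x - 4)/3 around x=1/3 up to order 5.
-10/9 - 4·(x - 1/3) - 2·(x - 1/3)^2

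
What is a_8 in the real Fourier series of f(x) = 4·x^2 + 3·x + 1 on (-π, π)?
a_8 = (1/π) ∫_{-π}^{π} f(x)·cos(8x) dx.
Evaluate the integral (use parity and integration by parts as needed): a_8 = 1/4.

Final answer: 1/4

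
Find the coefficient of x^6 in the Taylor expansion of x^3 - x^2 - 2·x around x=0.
Expand to order 6: x^3 - x^2 - 2·x = x^3 - x^2 - 2·x + O(x^7).
The coefficient of x^6 is 0.

Final answer: 0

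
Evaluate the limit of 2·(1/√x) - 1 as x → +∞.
Evaluate the dominant behaviour as x → +∞; each term tends to a finite value or vanishes.
Limit = -1.

Final answer: -1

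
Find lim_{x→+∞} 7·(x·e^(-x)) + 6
Evaluate the dominant behaviour as x → +∞; each term tends to a finite value or vanishes.
Limit = 6.

Final answer: 6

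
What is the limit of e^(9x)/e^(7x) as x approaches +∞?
This is an ∞/∞ indeterminate form as x → +∞.
Rewrite e^(9x)/e^(7x) = e^((9−7)x) = e^(2x); the exponent coefficient is 2 > 0 so e^(2x) → ∞.
Limit = ∞.

Final answer: ∞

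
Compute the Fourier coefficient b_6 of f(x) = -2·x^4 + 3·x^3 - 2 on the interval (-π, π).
b_6 = (1/π) ∫_{-π}^{π} f(x)·sin(6x) dx.
Evaluate the integral (use parity and integration by parts as needed): b_6 = 1/6 - π^2.

Final answer: 1/6 - π^2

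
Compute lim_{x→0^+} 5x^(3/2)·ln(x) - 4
The product is a 0·∞ indeterminate form at x → 0⁺.
Rewrite the product as 5·ln(x) / x^(-3/2) and apply L'Hôpital, or use the standard hierarchy x^(-3/2) ≫ |ln x| as x → 0⁺.
The indeterminate product → 0, so the limit = -4.

Final answer: -4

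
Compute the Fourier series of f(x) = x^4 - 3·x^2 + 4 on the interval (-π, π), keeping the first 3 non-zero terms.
(60 - 8·π^2)·cos(x) + (-6 + 2·π^2)·cos(2·x) - π^2 + 4 + π^4/5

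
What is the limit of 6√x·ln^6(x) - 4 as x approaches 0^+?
The product is a 0·∞ indeterminate form at x → 0⁺.
Rewrite the product as 6·ln^6(x) / x^(-1/2) and apply L'Hôpital, or use the standard hierarchy x^(-1/2) ≫ |ln x|^6 as x → 0⁺.
The indeterminate product → 0, so the limit = -4.

Final answer: -4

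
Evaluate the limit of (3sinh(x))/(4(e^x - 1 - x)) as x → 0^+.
Both numerator and denominator → 0 as x → 0^+; this is a 0/0 indeterminate form.
Expand each to leading order near x = 0: numerator ~ 3·x, denominator ~ 2·x^2.
The limit of the ratio is ∞.

Final answer: ∞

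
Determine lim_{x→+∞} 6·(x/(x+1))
Evaluate the dominant behaviour as x → +∞; each term tends to a finite value or vanishes.
Limit = 6.

Final answer: 6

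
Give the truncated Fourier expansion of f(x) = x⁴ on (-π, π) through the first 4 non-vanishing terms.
(48 - 8·π^2)·cos(x) + (-3 + 2·π^2)·cos(2·x) + (16/27 - 8·π^2/9)·cos(3·x) + π^4/5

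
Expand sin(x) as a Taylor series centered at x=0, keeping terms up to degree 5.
x^5/120 - x^3/6 + x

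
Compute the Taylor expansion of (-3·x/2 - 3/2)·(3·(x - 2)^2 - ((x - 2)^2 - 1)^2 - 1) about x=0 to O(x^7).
3·x^5/2 - 21·x^4/2 + 33·x^3/2 + 21·x^2/2 - 21·x - 3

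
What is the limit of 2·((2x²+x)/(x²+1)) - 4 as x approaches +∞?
Evaluate the dominant behaviour as x → +∞; each term tends to a finite value or vanishes.
Limit = 0.

Final answer: 0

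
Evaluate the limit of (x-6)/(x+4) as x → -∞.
Evaluate the dominant behaviour as x → -∞; each term tends to a finite value or vanishes.
Limit = 1.

Final answer: 1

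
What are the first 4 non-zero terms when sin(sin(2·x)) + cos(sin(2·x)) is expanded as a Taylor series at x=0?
-8·x^3/3 - 2·x^2 + 2·x + 1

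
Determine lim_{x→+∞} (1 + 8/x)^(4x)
As x → +∞: write (1 + 8/x)^(4x) = ((1 + 8/x)^x)^4 → (e^8)^4 = e^32.
Limit = e^(32).

Final answer: e^(32)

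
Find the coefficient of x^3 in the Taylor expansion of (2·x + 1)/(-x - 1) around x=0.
Expand to order 3: (2·x + 1)/(-x - 1) = -x^3 + x^2 - x - 1 + O(x^4).
The coefficient of x^3 is -1.

Final answer: -1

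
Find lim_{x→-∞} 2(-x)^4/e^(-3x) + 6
The quotient is an ∞/∞ indeterminate form as x → -∞.
Compare growth rates of the dominant terms (exponentials ≫ polynomials ≫ logarithms), or apply L'Hôpital's rule; the quotient → 0.
Adding the constant: 0 + 6 = 6. Limit = 6.

Final answer: 6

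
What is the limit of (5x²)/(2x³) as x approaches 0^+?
Both numerator and denominator → 0 as x → 0^+; this is a 0/0 indeterminate form.
Expand each to leading order near x = 0: numerator ~ 5·x^2, denominator ~ 2·x^3.
The limit of the ratio is ∞.

Final answer: ∞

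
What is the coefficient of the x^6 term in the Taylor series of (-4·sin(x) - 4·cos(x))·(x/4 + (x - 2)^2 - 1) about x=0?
Expand to order 6: (-4·sin(x) - 4·cos(x))·(x/4 + (x - 2)^2 - 1) = -x^6/40 + 143·x^5/120 - x^4 - 19·x^3/2 + 17·x^2 + 3·x - 12 + O(x^7).
The coefficient of x^6 is -1/40.

Final answer: -1/40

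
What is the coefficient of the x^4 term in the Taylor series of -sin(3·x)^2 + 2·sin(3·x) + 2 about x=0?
Expand to order 4: -sin(3·x)^2 + 2·sin(3·x) + 2 = 27·x^4 - 9·x^3 - 9·x^2 + 6·x + 2 + O(x^5).
The coefficient of x^4 is 27.

Final answer: 27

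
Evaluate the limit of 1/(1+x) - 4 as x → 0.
Direct substitution at x = 0 gives -3.

Final answer: -3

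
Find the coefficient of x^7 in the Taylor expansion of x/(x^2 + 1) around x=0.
Expand to order 7: x/(x^2 + 1) = -x^7 + x^5 - x^3 + x + O(x^8).
The coefficient of x^7 is -1.

Final answer: -1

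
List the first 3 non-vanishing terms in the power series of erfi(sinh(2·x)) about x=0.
88·x^5/(5·√(π)) + 8·x^3/√(π) + 4·x/√(π)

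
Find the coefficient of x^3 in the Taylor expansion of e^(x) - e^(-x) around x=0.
Expand to order 3: e^(x) - e^(-x) = x^3/3 + 2·x + O(x^4).
The coefficient of x^3 is 1/3.

Final answer: 1/3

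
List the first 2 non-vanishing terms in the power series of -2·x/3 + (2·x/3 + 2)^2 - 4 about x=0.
4·x^2/9 + 2·x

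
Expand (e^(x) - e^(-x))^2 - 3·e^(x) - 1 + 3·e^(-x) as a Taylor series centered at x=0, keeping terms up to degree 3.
-x^3 + 4·x^2 - 6·x - 1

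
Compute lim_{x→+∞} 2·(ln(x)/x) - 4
Evaluate the dominant behaviour as x → +∞; each term tends to a finite value or vanishes.
Limit = -4.

Final answer: -4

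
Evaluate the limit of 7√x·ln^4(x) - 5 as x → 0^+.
The product is a 0·∞ indeterminate form at x → 0⁺.
Rewrite the product as 7·ln^4(x) / x^(-1/2) and apply L'Hôpital, or use the standard hierarchy x^(-1/2) ≫ |ln x|^4 as x → 0⁺.
The indeterminate product → 0, so the limit = -5.

Final answer: -5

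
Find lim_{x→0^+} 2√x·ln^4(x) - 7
The product is a 0·∞ indeterminate form at x → 0⁺.
Rewrite the product as 2·ln^4(x) / x^(-1/2) and apply L'Hôpital, or use the standard hierarchy x^(-1/2) ≫ |ln x|^4 as x → 0⁺.
The indeterminate product → 0, so the limit = -7.

Final answer: -7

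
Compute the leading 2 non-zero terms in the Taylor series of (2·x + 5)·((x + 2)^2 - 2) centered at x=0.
24·x + 10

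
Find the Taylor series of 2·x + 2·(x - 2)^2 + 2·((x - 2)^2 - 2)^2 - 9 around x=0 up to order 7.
2·x^4 - 16·x^3 + 42·x^2 - 38·x + 7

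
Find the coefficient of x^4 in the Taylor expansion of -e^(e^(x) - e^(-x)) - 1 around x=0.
Expand to order 4: -e^(e^(x) - e^(-x)) - 1 = -4·x^4/3 - 5·x^3/3 - 2·x^2 - 2·x - 2 + O(x^5).
The coefficient of x^4 is -4/3.

Final answer: -4/3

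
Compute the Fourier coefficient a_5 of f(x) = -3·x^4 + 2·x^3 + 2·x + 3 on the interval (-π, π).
a_5 = (1/π) ∫_{-π}^{π} f(x)·cos(5x) dx.
Evaluate the integral (use parity and integration by parts as needed): a_5 = -144/625 + 24·π^2/25.

Final answer: -144/625 + 24·π^2/25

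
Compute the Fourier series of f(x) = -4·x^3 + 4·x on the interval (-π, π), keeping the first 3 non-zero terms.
(56 - 8·π^2)·sin(x) + (-10 + 4·π^2)·sin(2·x) + (40/9 - 8·π^2/3)·sin(3·x)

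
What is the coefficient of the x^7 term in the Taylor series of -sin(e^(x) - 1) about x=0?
Expand to order 7: -sin(e^(x) - 1) = 23·x^7/720 + 37·x^6/360 + 23·x^5/120 + 5·x^4/24 - x^2/2 - x + O(x^8).
The coefficient of x^7 is 23/720.

Final answer: 23/720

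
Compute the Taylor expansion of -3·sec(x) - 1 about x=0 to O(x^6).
-5·x^4/8 - 3·x^2/2 - 4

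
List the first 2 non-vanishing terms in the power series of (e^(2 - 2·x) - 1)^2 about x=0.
-4·x·(-1 + e^(2))·e^(2) + (-1 + e^(2))^2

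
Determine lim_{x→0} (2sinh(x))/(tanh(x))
Both numerator and denominator → 0 as x → 0; this is a 0/0 indeterminate form.
Expand each to leading order near x = 0: numerator ~ 2·x, denominator ~ x.
The limit of the ratio is 2.

Final answer: 2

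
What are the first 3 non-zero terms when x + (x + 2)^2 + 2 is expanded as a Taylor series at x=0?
x^2 + 5·x + 6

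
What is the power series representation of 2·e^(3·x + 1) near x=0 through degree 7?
243·e·x^7/280 + 81·e·x^6/40 + 81·e·x^5/20 + 27·e·x^4/4 + 9·e·x^3 + 9·e·x^2 + 6·e·x + 2·e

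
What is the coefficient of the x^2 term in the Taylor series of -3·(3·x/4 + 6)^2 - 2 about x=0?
Expand to order 2: -3·(3·x/4 + 6)^2 - 2 = -27·x^2/16 - 27·x - 110 + O(x^3).
The coefficient of x^2 is -27/16.

Final answer: -27/16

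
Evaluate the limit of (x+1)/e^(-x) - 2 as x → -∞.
The quotient is an ∞/∞ indeterminate form as x → -∞.
Compare growth rates of the dominant terms (exponentials ≫ polynomials ≫ logarithms), or apply L'Hôpital's rule; the quotient → 0.
Adding the constant: 0 - 2 = -2. Limit = -2.

Final answer: -2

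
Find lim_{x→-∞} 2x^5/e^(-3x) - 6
The quotient is an ∞/∞ indeterminate form as x → -∞.
Compare growth rates of the dominant terms (exponentials ≫ polynomials ≫ logarithms), or apply L'Hôpital's rule; the quotient → 0.
Adding the constant: 0 - 6 = -6. Limit = -6.

Final answer: -6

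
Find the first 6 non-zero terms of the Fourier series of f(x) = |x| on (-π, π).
-4·cos(x)/π - 4·cos(3·x)/(9·π) - 4·cos(5·x)/(25·π) - 4·cos(7·x)/(49·π) - 4·cos(9·x)/(81·π) + π/2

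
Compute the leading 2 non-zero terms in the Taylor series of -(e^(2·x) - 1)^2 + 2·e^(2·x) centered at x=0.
4·x + 2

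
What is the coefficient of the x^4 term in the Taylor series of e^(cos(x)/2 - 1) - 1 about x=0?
Expand to order 4: e^(cos(x)/2 - 1) - 1 = 5·x^4·e^(-1/2)/96 - x^2·e^(-1/2)/4 - 1 + e^(-1/2) + O(x^5).
The coefficient of x^4 is 5·e^(-1/2)/96.

Final answer: 5·e^(-1/2)/96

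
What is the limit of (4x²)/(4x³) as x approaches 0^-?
Both numerator and denominator → 0 as x → 0^-; this is a 0/0 indeterminate form.
Expand each to leading order near x = 0: numerator ~ 4·x^2, denominator ~ 4·x^3.
The limit of the ratio is -∞.

Final answer: -∞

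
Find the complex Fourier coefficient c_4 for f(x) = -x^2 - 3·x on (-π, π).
Compute the real Fourier coefficients first: a_4 = -1/4, b_4 = 3/2.
Then c_4 = (a_4 − i·b_4)/2 = -1/8 - 3·i/4.

Final answer: -1/8 - 3·i/4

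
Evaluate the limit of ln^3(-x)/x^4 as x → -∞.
This is an ∞/∞ indeterminate form as x → -∞.
Compare growth rates of the dominant terms (exponentials ≫ polynomials ≫ logarithms), or apply L'Hôpital's rule; the quotient → 0.
Limit = 0.

Final answer: 0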